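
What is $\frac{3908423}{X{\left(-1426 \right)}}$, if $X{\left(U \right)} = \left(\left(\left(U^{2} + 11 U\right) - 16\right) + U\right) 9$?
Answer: $\frac{3908423}{18147132} \approx 0.21537$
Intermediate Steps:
$X{\left(U \right)} = -144 + 9 U^{2} + 108 U$ ($X{\left(U \right)} = \left(\left(-16 + U^{2} + 11 U\right) + U\right) 9 = \left(-16 + U^{2} + 12 U\right) 9 = -144 + 9 U^{2} + 108 U$)
$\frac{3908423}{X{\left(-1426 \right)}} = \frac{3908423}{-144 + 9 \left(-1426\right)^{2} + 108 \left(-1426\right)} = \frac{3908423}{-144 + 9 \cdot 2033476 - 154008} = \frac{3908423}{-144 + 18301284 - 154008} = \frac{3908423}{18147132}$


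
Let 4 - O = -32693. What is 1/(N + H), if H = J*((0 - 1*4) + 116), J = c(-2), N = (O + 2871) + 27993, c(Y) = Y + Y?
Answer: 1/63113 ≈ 1.5845e-5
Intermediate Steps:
O = 32697 (O = 4 - 1*(-32693) = 4 + 32693 = 32697)
c(Y) = 2*Y
N = 63561 (N = (32697 + 2871) + 27993 = 35568 + 27993 = 63561)
J = -4 (J = 2*(-2) = -4)
H = -448 (H = -4*((0 - 1*4) + 116) = -4*((0 - 4) + 116) = -4*(-4 + 116) = -4*112 = -448)
1/(N + H) = 1/(63561 - 448) = 1/63113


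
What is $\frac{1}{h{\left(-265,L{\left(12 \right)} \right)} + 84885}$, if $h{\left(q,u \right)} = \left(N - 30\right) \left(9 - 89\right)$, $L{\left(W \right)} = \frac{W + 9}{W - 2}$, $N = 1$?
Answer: $\frac{1}{87205} \approx 1.1467 \cdot 10^{-5}$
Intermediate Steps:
$L{\left(W \right)} = \frac{9 + W}{-2 + W}$
$h{\left(q,u \right)} = 2320$ ($h{\left(q,u \right)} = \left(1 - 30\right) \left(9 - 89\right) = \left(-29\right) \left(-80\right) = 2320$)
$\frac{1}{h{\left(-265,L{\left(12 \right)} \right)} + 84885} = \frac{1}{2320 + 84885} = \frac{1}{87205}$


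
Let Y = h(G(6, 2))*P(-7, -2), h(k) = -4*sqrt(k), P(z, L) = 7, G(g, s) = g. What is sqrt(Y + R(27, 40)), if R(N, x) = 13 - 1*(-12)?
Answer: sqrt(25 - 28*sqrt(6)) ≈ 6.6019*I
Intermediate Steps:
R(N, x) = 25 (R(N, x) = 13 + 12 = 25)
Y = -28*sqrt(6) (Y = -4*sqrt(6)*7 = -28*sqrt(6) ≈ -68.586)
sqrt(Y + R(27, 40)) = sqrt(-28*sqrt(6) + 25) = sqrt(25 - 28*sqrt(6))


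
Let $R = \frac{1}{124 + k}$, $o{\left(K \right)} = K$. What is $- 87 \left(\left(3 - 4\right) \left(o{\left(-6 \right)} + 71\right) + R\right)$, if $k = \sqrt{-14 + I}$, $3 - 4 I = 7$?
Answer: $\frac{87025317}{15391} + \frac{87 i \sqrt{15}}{15391} \approx 5654.3 + 0.021893 i$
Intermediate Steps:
$I = -1$ ($I = \frac{3}{4} - \frac{7}{4} = -1$)
$k = i \sqrt{15}$ ($k = \sqrt{-14 - 1} = \sqrt{-15} = i \sqrt{15} \approx 3.873 i$)
$R = \frac{1}{124 + i \sqrt{15}} \approx 0.0080567 - 0.00025164 i$
$- 87 \left(\left(3 - 4\right) \left(o{\left(-6 \right)} + 71\right) + R\right) = - 87 \left(\left(3 - 4\right) \left(-6 + 71\right) + \left(\frac{124}{15391} - \frac{i \sqrt{15}}{15391}\right)\right) = - 87 \left(\left(-1\right) 65 + \left(\frac{124}{15391} - \frac{i \sqrt{15}}{15391}\right)\right) = - 87 \left(-65 + \left(\frac{124}{15391} - \frac{i \sqrt{15}}{15391}\right)\right) = - 87 \left(- \frac{1000291}{15391} - \frac{i \sqrt{15}}{15391}\right) = \frac{87025317}{15391} + \frac{87 i \sqrt{15}}{15391}$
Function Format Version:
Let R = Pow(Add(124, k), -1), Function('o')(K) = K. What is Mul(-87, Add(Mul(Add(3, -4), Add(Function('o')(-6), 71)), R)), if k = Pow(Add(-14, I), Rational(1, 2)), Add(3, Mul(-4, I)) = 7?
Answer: Add(Rational(87025317, 15391), Mul(Rational(87, 15391), I, Pow(15, Rational(1, 2)))) ≈ Add(5654.3, Mul(0.021893, I))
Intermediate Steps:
I = -1 (I = Add(Rational(3, 4), Mul(Rational(-1, 4), 7)) = Add(Rational(3, 4), Rational(-7, 4)) = -1)
k = Mul(I, Pow(15, Rational(1, 2))) (k = Pow(Add(-14, -1), Rational(1, 2)) = Pow(-15, Rational(1, 2)) = Mul(I, Pow(15, Rational(1, 2))) ≈ Mul(3.8730, I))
R = Pow(Add(124, Mul(I, Pow(15, Rational(1, 2)))), -1) ≈ Add(0.0080567, Mul(-0.00025164, I))
Mul(-87, Add(Mul(Add(3, -4), Add(Function('o')(-6), 71)), R)) = Mul(-87, Add(Mul(Add(3, -4), Add(-6, 71)), Add(Rational(124, 15391), Mul(Rational(-1, 15391), I, Pow(15, Rational(1, 2)))))) = Mul(-87, Add(Mul(-1, 65), Add(Rational(124, 15391), Mul(Rational(-1, 15391), I, Pow(15, Rational(1, 2)))))) = Mul(-87, Add(-65, Add(Rational(124, 15391), Mul(Rational(-1, 15391), I, Pow(15, Rational(1, 2)))))) = Mul(-87, Add(Rational(-1000291, 15391), Mul(Rational(-1, 15391), I, Pow(15, Rational(1, 2))))) = Add(Rational(87025317, 15391), Mul(Rational(87, 15391), I, Pow(15, Rational(1, 2))))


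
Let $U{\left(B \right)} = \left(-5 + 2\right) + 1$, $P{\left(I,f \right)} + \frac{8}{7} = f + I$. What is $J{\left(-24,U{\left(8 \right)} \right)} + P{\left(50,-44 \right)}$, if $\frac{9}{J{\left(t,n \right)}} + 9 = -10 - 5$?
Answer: $\frac{251}{56} \approx 4.4821$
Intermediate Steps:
$P{\left(I,f \right)} = - \frac{8}{7} + I + f$ ($P{\left(I,f \right)} = - \frac{8}{7} + \left(f + I\right) = - \frac{8}{7} + \left(I + f\right) = - \frac{8}{7} + I + f$)
$U{\left(B \right)} = -2$ ($U{\left(B \right)} = -3 + 1 = -2$)
$J{\left(t,n \right)} = - \frac{3}{8}$ ($J{\left(t,n \right)} = \frac{9}{-9 - 15} = \frac{9}{-24} = 9 \left(- \frac{1}{24}\right) = - \frac{3}{8}$)
$J{\left(-24,U{\left(8 \right)} \right)} + P{\left(50,-44 \right)} = - \frac{3}{8} - - \frac{34}{7} = - \frac{3}{8} + \frac{34}{7} = \frac{251}{56}$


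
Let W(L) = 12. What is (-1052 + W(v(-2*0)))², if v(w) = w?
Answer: 1081600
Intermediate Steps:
(-1052 + W(v(-2*0)))² = (-1052 + 12)² = (-1040)² = 1081600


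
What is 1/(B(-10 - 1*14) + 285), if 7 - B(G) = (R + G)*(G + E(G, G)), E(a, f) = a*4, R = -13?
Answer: -1/4148 ≈ -0.00024108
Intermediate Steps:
E(a, f) = 4*a
B(G) = 7 - 5*G*(-13 + G) (B(G) = 7 - (-13 + G)*(G + 4*G) = 7 - (-13 + G)*5*G = 7 - 5*G*(-13 + G))
1/(B(-10 - 1*14) + 285) = 1/((7 - 5*(-10 - 1*14)² + 65*(-10 - 1*14)) + 285) = 1/((7 - 5*(-10 - 14)² + 65*(-10 - 14)) + 285) = 1/((7 - 5*(-24)² + 65*(-24)) + 285) = 1/((7 - 5*576 - 1560) + 285) = 1/((7 - 2880 - 1560) + 285) = 1/(-4433 + 285) = 1/(-4148) = -1/4148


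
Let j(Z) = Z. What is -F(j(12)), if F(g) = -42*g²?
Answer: 6048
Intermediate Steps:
-F(j(12)) = -(-42)*12² = -(-42)*144 = -1*(-6048) = 6048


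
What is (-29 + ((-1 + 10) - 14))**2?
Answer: 1156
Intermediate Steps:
(-29 + ((-1 + 10) - 14))**2 = (-29 + (9 - 14))**2 = (-29 - 5)**2 = (-34)**2 = 1156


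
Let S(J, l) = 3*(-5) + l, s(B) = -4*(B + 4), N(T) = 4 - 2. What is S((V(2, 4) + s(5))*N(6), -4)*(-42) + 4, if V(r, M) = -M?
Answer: 802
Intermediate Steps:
N(T) = 2
s(B) = -16 - 4*B (s(B) = -4*(4 + B) = -16 - 4*B)
S(J, l) = -15 + l
S((V(2, 4) + s(5))*N(6), -4)*(-42) + 4 = (-15 - 4)*(-42) + 4 = -19*(-42) + 4 = 798 + 4 = 802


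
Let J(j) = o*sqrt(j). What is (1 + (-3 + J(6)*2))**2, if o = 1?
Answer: 28 - 8*sqrt(6) ≈ 8.4041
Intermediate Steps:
J(j) = sqrt(j) (J(j) = 1*sqrt(j) = sqrt(j))
(1 + (-3 + J(6)*2))**2 = (1 + (-3 + sqrt(6)*2))**2 = (1 + (-3 + 2*sqrt(6)))**2 = (-2 + 2*sqrt(6))**2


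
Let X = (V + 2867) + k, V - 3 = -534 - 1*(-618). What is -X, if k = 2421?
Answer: -5375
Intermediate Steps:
V = 87 (V = 3 + (-534 - 1*(-618)) = 3 + (-534 + 618) = 3 + 84 = 87)
X = 5375 (X = (87 + 2867) + 2421 = 2954 + 2421 = 5375)
-X = -1*5375 = -5375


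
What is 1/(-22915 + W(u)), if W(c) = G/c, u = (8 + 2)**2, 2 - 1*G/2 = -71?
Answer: -50/1145677 ≈ -4.3642e-5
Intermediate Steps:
G = 146 (G = 4 - 2*(-71) = 4 + 142 = 146)
u = 100 (u = 10**2 = 100)
W(c) = 146/c
1/(-22915 + W(u)) = 1/(-22915 + 146/100) = 1/(-22915 + 146*(1/100)) = 1/(-22915 + 73/50) = 1/(-1145677/50) = -50/1145677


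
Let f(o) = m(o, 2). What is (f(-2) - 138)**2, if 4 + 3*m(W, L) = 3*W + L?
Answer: 178084/9 ≈ 19787.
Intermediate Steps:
m(W, L) = -4/3 + W + L/3 (m(W, L) = -4/3 + (3*W + L)/3 = -4/3 + (L + 3*W)/3 = -4/3 + (W + L/3) = -4/3 + W + L/3)
f(o) = -2/3 + o (f(o) = -4/3 + o + (1/3)*2 = -4/3 + o + 2/3 = -2/3 + o)
(f(-2) - 138)**2 = ((-2/3 - 2) - 138)**2 = (-8/3 - 138)**2 = (-422/3)**2 = 178084/9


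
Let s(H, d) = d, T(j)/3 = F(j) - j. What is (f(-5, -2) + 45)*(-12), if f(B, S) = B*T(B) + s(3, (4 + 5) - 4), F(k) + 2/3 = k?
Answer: -720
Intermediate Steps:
F(k) = -⅔ + k
T(j) = -2 (T(j) = 3*((-⅔ + j) - j) = 3*(-⅔) = -2)
f(B, S) = 5 - 2*B (f(B, S) = B*(-2) + ((4 + 5) - 4) = -2*B + (9 - 4) = -2*B + 5 = 5 - 2*B)
(f(-5, -2) + 45)*(-12) = ((5 - 2*(-5)) + 45)*(-12) = ((5 + 10) + 45)*(-12) = (15 + 45)*(-12) = 60*(-12) = -720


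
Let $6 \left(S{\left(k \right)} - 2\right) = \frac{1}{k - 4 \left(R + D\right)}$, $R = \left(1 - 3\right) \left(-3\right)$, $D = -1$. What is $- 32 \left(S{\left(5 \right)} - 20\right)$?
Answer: $\frac{25936}{45} \approx 576.36$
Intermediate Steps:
$R = 6$ ($R = \left(-2\right) \left(-3\right) = 6$)
$S{\left(k \right)} = 2 + \frac{1}{6 \left(-20 + k\right)}$ ($S{\left(k \right)} = 2 + \frac{1}{6 \left(k - 4 \left(6 - 1\right)\right)} = 2 + \frac{1}{6 \left(k - 20\right)} = 2 + \frac{1}{6 \left(-20 + k\right)}$)
$- 32 \left(S{\left(5 \right)} - 20\right) = - 32 \left(\frac{-239 + 12 \cdot 5}{6 \left(-20 + 5\right)} - 20\right) = - 32 \left(\frac{-239 + 60}{6 \left(-15\right)} - 20\right) = - 32 \left(\frac{1}{6} \left(- \frac{1}{15}\right) \left(-179\right) - 20\right) = - 32 \left(\frac{179}{90} - 20\right) = \left(-32\right) \left(- \frac{1621}{90}\right) = \frac{25936}{45}$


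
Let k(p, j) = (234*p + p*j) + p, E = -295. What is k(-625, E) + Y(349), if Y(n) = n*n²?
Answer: 42546049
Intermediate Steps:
k(p, j) = 235*p + j*p (k(p, j) = (234*p + j*p) + p = 235*p + j*p)
Y(n) = n³
k(-625, E) + Y(349) = -625*(235 - 295) + 349³ = -625*(-60) + 42508549 = 37500 + 42508549 = 42546049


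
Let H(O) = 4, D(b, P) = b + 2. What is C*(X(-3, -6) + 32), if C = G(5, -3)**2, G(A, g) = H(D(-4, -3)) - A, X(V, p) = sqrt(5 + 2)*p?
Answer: 32 - 6*sqrt(7) ≈ 16.125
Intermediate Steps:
D(b, P) = 2 + b
X(V, p) = p*sqrt(7) (X(V, p) = sqrt(7)*p = p*sqrt(7))
G(A, g) = 4 - A
C = 1 (C = (4 - 1*5)**2 = (4 - 5)**2 = (-1)**2 = 1)
C*(X(-3, -6) + 32) = 1*(-6*sqrt(7) + 32) = 1*(32 - 6*sqrt(7)) = 32 - 6*sqrt(7)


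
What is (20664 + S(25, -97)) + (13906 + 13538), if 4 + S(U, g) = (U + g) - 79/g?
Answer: 4659183/97 ≈ 48033.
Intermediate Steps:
S(U, g) = -4 + U + g - 79/g (S(U, g) = -4 + ((U + g) - 79/g) = -4 + (U + g - 79/g) = -4 + U + g - 79/g)
(20664 + S(25, -97)) + (13906 + 13538) = (20664 + (-4 + 25 - 97 - 79/(-97))) + (13906 + 13538) = (20664 + (-4 + 25 - 97 - 79*(-1/97))) + 27444 = (20664 + (-4 + 25 - 97 + 79/97)) + 27444 = (20664 - 7293/97) + 27444 = 1997115/97 + 27444 = 4659183/97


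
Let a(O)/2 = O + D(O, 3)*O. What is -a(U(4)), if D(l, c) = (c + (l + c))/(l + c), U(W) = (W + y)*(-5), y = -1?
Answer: 105/2 ≈ 52.500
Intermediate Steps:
U(W) = 5 - 5*W (U(W) = (W - 1)*(-5) = (-1 + W)*(-5) = 5 - 5*W)
D(l, c) = (l + 2*c)/(c + l) (D(l, c) = (c + (c + l))/(c + l) = (l + 2*c)/(c + l))
a(O) = 2*O + 2*O*(6 + O)/(3 + O) (a(O) = 2*(O + ((O + 2*3)/(3 + O))*O) = 2*(O + ((O + 6)/(3 + O))*O) = 2*(O + ((6 + O)/(3 + O))*O) = 2*(O + O*(6 + O)/(3 + O)) = 2*O + 2*O*(6 + O)/(3 + O))
-a(U(4)) = -2*(5 - 5*4)*(9 + 2*(5 - 5*4))/(3 + (5 - 5*4)) = -2*(5 - 20)*(9 + 2*(5 - 20))/(3 + (5 - 20)) = -2*(-15)*(9 + 2*(-15))/(3 - 15) = -2*(-15)*(9 - 30)/(-12) = -2*(-15)*(-1)*(-21)/12 = -1*(-105/2) = 105/2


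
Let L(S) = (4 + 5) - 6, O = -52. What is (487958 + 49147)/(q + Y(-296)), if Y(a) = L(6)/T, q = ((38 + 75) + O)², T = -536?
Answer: 287888280/1994453 ≈ 144.34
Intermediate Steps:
L(S) = 3 (L(S) = 9 - 6 = 3)
q = 3721 (q = ((38 + 75) - 52)² = (113 - 52)² = 61² = 3721)
Y(a) = -3/536 (Y(a) = 3/(-536) = 3*(-1/536) = -3/536)
(487958 + 49147)/(q + Y(-296)) = (487958 + 49147)/(3721 - 3/536) = 537105/(1994453/536) = 537105*(536/1994453) = 287888280/1994453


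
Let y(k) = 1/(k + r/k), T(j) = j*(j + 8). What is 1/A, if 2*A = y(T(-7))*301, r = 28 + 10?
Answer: -174/2107 ≈ -0.082582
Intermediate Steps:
T(j) = j*(8 + j)
r = 38
y(k) = 1/(k + 38/k)
A = -2107/174 (A = (((-7*(8 - 7))/(38 + (-7*(8 - 7))²))*301)/2 = (((-7*1)/(38 + (-7*1)²))*301)/2 = (-7/(38 + (-7)²)*301)/2 = (-7/(38 + 49)*301)/2 = (-7/87*301)/2 = (½)*(-2107/87) = -2107/174 ≈ -12.109)
1/A = 1/(-2107/174) = -174/2107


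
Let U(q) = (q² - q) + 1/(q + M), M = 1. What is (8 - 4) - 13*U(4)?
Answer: -773/5 ≈ -154.60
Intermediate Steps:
U(q) = q² + 1/(1 + q) - q (U(q) = (q² - q) + 1/(q + 1) = (q² - q) + 1/(1 + q) = q² + 1/(1 + q) - q)
(8 - 4) - 13*U(4) = (8 - 4) - 13*(1 + 4³ - 1*4)/(1 + 4) = 4 - 13*(1 + 64 - 4)/5 = 4 - 13*61/5 = 4 - 793/5 = -773/5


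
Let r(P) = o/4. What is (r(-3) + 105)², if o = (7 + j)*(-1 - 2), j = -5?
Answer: 42849/4 ≈ 10712.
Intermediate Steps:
o = -6 (o = (7 - 5)*(-1 - 2) = 2*(-3) = -6)
r(P) = -3/2 (r(P) = -6/4 = -6*¼ = -3/2)
(r(-3) + 105)² = (-3/2 + 105)² = (207/2)² = 42849/4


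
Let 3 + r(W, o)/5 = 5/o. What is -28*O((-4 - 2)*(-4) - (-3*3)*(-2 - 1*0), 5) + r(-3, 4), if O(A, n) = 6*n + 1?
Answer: -3507/4 ≈ -876.75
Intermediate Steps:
r(W, o) = -15 + 25/o (r(W, o) = -15 + 5*(5/o) = -15 + 25/o)
O(A, n) = 1 + 6*n
-28*O((-4 - 2)*(-4) - (-3*3)*(-2 - 1*0), 5) + r(-3, 4) = -28*(1 + 6*5) + (-15 + 25/4) = -28*(1 + 30) + (-15 + 25*(¼)) = -28*31 + (-15 + 25/4) = -868 - 35/4 = -3507/4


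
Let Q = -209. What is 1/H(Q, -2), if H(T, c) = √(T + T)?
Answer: -I*√418/418 ≈ -0.048912*I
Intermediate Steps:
H(T, c) = √2*√T (H(T, c) = √(2*T) = √2*√T)
1/H(Q, -2) = 1/(√2*√(-209)) = 1/(√2*(I*√209)) = 1/(I*√418) = -I*√418/418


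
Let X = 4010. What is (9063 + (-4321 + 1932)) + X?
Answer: 10684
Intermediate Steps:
(9063 + (-4321 + 1932)) + X = (9063 + (-4321 + 1932)) + 4010 = (9063 - 2389) + 4010 = 6674 + 4010 = 10684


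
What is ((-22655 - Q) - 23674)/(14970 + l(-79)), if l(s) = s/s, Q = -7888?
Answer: -38441/14971 ≈ -2.5677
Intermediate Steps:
l(s) = 1
((-22655 - Q) - 23674)/(14970 + l(-79)) = ((-22655 - 1*(-7888)) - 23674)/(14970 + 1) = ((-22655 + 7888) - 23674)/14971 = (-14767 - 23674)*(1/14971) = -38441*1/14971 = -38441/14971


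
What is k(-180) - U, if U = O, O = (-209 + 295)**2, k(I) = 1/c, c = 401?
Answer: -2965795/401 ≈ -7396.0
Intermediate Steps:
k(I) = 1/401
O = 7396 (O = 86**2 = 7396)
U = 7396
k(-180) - U = 1/401 - 1*7396 = 1/401 - 7396 = -2965795/401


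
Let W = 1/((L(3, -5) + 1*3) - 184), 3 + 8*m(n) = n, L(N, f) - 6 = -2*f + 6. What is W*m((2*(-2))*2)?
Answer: 11/1272 ≈ 0.0086478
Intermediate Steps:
L(N, f) = 12 - 2*f (L(N, f) = 6 + (-2*f + 6) = 6 + (6 - 2*f) = 12 - 2*f)
m(n) = -3/8 + n/8
W = -1/159 (W = 1/(((12 - 2*(-5)) + 1*3) - 184) = 1/(((12 + 10) + 3) - 184) = 1/((22 + 3) - 184) = 1/(25 - 184) = 1/(-159) = -1/159 ≈ -0.0062893)
W*m((2*(-2))*2) = -(-3/8 + ((2*(-2))*2)/8)/159 = -(-3/8 + (-4*2)/8)/159 = -(-3/8 + (⅛)*(-8))/159 = -(-3/8 - 1)/159 = -1/159*(-11/8) = 11/1272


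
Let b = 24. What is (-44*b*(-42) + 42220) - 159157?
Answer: -72585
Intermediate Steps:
(-44*b*(-42) + 42220) - 159157 = (-44*24*(-42) + 42220) - 159157 = (-1056*(-42) + 42220) - 159157 = (44352 + 42220) - 159157 = 86572 - 159157 = -72585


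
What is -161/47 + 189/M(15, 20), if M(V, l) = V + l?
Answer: 464/235 ≈ 1.9745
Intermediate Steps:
-161/47 + 189/M(15, 20) = -161/47 + 189/(15 + 20) = -161*1/47 + 189/35 = -161/47 + 189*(1/35) = -161/47 + 27/5 = 464/235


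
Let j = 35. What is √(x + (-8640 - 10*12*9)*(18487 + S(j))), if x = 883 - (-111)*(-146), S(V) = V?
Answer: I*√180049163 ≈ 13418.0*I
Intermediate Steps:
x = -15323 (x = 883 - 1*16206 = 883 - 16206 = -15323)
√(x + (-8640 - 10*12*9)*(18487 + S(j))) = √(-15323 + (-8640 - 10*12*9)*(18487 + 35)) = √(-15323 + (-8640 - 120*9)*18522) = √(-15323 + (-8640 - 1080)*18522) = √(-15323 - 9720*18522) = √(-15323 - 180033840) = √(-180049163) = I*√180049163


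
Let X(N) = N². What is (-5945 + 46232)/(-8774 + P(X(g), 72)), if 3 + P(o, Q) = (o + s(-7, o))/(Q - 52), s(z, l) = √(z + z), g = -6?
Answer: -673383776/146674543 - 26858*I*√14/1026721801 ≈ -4.591 - 9.7878e-5*I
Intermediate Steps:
s(z, l) = √2*√z (s(z, l) = √(2*z) = √2*√z)
P(o, Q) = -3 + (o + I*√14)/(-52 + Q) (P(o, Q) = -3 + (o + √2*√(-7))/(Q - 52) = -3 + (o + √2*(I*√7))/(-52 + Q) = -3 + (o + I*√14)/(-52 + Q))
(-5945 + 46232)/(-8774 + P(X(g), 72)) = (-5945 + 46232)/(-8774 + (156 + (-6)² - 3*72 + I*√14)/(-52 + 72)) = 40287/(-8774 + (156 + 36 - 216 + I*√14)/20) = 40287/(-8774 + (-24 + I*√14)/20) = 40287/(-8774 + (-6/5 + I*√14/20)) = 40287/(-43876/5 + I*√14/20)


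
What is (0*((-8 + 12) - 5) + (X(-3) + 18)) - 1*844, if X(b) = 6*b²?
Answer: -772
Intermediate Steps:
(0*((-8 + 12) - 5) + (X(-3) + 18)) - 1*844 = (0*((-8 + 12) - 5) + (6*(-3)² + 18)) - 1*844 = (0*(4 - 5) + (6*9 + 18)) - 844 = (0*(-1) + (54 + 18)) - 844 = (0 + 72) - 844 = 72 - 844 = -772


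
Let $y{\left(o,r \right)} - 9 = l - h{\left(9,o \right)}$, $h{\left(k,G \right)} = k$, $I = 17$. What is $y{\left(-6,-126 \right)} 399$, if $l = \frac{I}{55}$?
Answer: $\frac{6783}{55} \approx 123.33$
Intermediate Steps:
$l = \frac{17}{55} \approx 0.30909$
$y{\left(o,r \right)} = \frac{17}{55}$ ($y{\left(o,r \right)} = 9 + \left(\frac{17}{55} - 9\right) = 9 - \frac{478}{55} = \frac{17}{55}$)
$y{\left(-6,-126 \right)} 399 = \frac{17}{55} \cdot 399 = \frac{6783}{55}$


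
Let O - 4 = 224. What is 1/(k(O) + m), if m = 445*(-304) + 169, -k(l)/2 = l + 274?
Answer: -1/136115 ≈ -7.3467e-6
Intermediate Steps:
O = 228 (O = 4 + 224 = 228)
k(l) = -548 - 2*l (k(l) = -2*(l + 274) = -2*(274 + l) = -548 - 2*l)
m = -135111 (m = -135280 + 169 = -135111)
1/(k(O) + m) = 1/((-548 - 2*228) - 135111) = 1/((-548 - 456) - 135111) = 1/(-1004 - 135111) = 1/(-136115) = -1/136115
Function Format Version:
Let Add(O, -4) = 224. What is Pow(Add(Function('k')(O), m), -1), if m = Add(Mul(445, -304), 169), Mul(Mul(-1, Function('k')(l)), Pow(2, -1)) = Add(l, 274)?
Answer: Rational(-1, 136115) ≈ -7.3467e-6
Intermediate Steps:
O = 228 (O = Add(4, 224) = 228)
Function('k')(l) = Add(-548, Mul(-2, l)) (Function('k')(l) = Mul(-2, Add(l, 274)) = Mul(-2, Add(274, l)) = Add(-548, Mul(-2, l)))
m = -135111 (m = Add(-135280, 169) = -135111)
Pow(Add(Function('k')(O), m), -1) = Pow(Add(Add(-548, Mul(-2, 228)), -135111), -1) = Pow(Add(Add(-548, -456), -135111), -1) = Pow(Add(-1004, -135111), -1) = Pow(-136115, -1) = Rational(-1, 136115)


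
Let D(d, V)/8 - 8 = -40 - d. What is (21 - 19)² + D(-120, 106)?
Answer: 708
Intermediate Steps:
D(d, V) = -256 - 8*d (D(d, V) = 64 + 8*(-40 - d) = 64 + (-320 - 8*d) = -256 - 8*d)
(21 - 19)² + D(-120, 106) = (21 - 19)² + (-256 - 8*(-120)) = 2² + (-256 + 960) = 4 + 704 = 708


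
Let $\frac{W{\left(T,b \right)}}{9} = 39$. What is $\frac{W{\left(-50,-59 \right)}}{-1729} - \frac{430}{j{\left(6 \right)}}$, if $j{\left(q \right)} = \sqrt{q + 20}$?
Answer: $- \frac{27}{133} - \frac{215 \sqrt{26}}{13} \approx -84.533$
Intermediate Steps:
$j{\left(q \right)} = \sqrt{20 + q}$
$W{\left(T,b \right)} = 351$ ($W{\left(T,b \right)} = 9 \cdot 39 = 351$)
$\frac{W{\left(-50,-59 \right)}}{-1729} - \frac{430}{j{\left(6 \right)}} = \frac{351}{-1729} - \frac{430}{\sqrt{20 + 6}} = 351 \left(- \frac{1}{1729}\right) - \frac{430}{\sqrt{26}} = - \frac{27}{133} - 430 \frac{\sqrt{26}}{26} = - \frac{27}{133} - \frac{215 \sqrt{26}}{13}$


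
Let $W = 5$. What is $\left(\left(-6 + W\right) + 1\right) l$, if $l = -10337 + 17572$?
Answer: $0$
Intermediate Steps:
$l = 7235$
$\left(\left(-6 + W\right) + 1\right) l = \left(\left(-6 + 5\right) + 1\right) 7235 = \left(-1 + 1\right) 7235 = 0 \cdot 7235 = 0$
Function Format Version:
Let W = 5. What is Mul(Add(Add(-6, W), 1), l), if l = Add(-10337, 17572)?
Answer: 0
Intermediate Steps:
l = 7235
Mul(Add(Add(-6, W), 1), l) = Mul(Add(Add(-6, 5), 1), 7235) = Mul(Add(-1, 1), 7235) = Mul(0, 7235) = 0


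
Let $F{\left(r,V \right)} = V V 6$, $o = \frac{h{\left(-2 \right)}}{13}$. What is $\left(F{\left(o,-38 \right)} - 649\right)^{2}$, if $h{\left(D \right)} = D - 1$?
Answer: $64240225$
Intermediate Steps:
$h{\left(D \right)} = -1 + D$ ($h{\left(D \right)} = D + \left(-4 + 3\right) = D - 1 = -1 + D$)
$o = - \frac{3}{13}$ ($o = \frac{-1 - 2}{13} = \left(-3\right) \frac{1}{13} = - \frac{3}{13} \approx -0.23077$)
$F{\left(r,V \right)} = 6 V^{2}$ ($F{\left(r,V \right)} = V^{2} \cdot 6 = 6 V^{2}$)
$\left(F{\left(o,-38 \right)} - 649\right)^{2} = \left(6 \left(-38\right)^{2} - 649\right)^{2} = \left(6 \cdot 1444 - 649\right)^{2} = \left(8664 - 649\right)^{2} = 8015^{2} = 64240225$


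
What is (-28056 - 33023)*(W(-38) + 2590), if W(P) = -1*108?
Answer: -151598078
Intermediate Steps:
W(P) = -108
(-28056 - 33023)*(W(-38) + 2590) = (-28056 - 33023)*(-108 + 2590) = -61079*2482 = -151598078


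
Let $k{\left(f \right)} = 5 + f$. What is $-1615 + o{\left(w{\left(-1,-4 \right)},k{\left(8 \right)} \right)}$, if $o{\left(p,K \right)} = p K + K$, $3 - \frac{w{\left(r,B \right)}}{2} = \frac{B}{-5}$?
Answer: $- \frac{7724}{5} \approx -1544.8$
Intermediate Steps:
$w{\left(r,B \right)} = 6 + \frac{2 B}{5}$ ($w{\left(r,B \right)} = 6 - 2 \frac{B}{-5} = 6 - 2 B \left(- \frac{1}{5}\right) = 6 - 2 \left(- \frac{B}{5}\right) = 6 + \frac{2 B}{5}$)
$o{\left(p,K \right)} = K + K p$ ($o{\left(p,K \right)} = K p + K = K + K p$)
$-1615 + o{\left(w{\left(-1,-4 \right)},k{\left(8 \right)} \right)} = -1615 + \left(5 + 8\right) \left(1 + \left(6 + \frac{2}{5} \left(-4\right)\right)\right) = -1615 + 13 \left(1 + \left(6 - \frac{8}{5}\right)\right) = -1615 + 13 \left(1 + \frac{22}{5}\right) = -1615 + 13 \cdot \frac{27}{5} = -1615 + \frac{351}{5} = - \frac{7724}{5}$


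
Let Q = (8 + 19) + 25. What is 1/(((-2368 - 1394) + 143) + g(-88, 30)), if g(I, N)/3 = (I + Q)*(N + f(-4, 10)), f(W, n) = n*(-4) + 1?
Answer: -1/2647 ≈ -0.00037779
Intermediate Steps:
Q = 52 (Q = 27 + 25 = 52)
f(W, n) = 1 - 4*n (f(W, n) = -4*n + 1 = 1 - 4*n)
g(I, N) = 3*(-39 + N)*(52 + I) (g(I, N) = 3*((I + 52)*(N + (1 - 4*10))) = 3*((52 + I)*(N + (1 - 40))) = 3*((52 + I)*(N - 39)) = 3*((52 + I)*(-39 + N)) = 3*((-39 + N)*(52 + I)) = 3*(-39 + N)*(52 + I))
1/(((-2368 - 1394) + 143) + g(-88, 30)) = 1/(((-2368 - 1394) + 143) + (-6084 - 117*(-88) + 156*30 + 3*(-88)*30)) = 1/((-3762 + 143) + (-6084 + 10296 + 4680 - 7920)) = 1/(-3619 + 972) = 1/(-2647) = -1/2647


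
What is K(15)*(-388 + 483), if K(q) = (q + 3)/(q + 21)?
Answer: 95/2 ≈ 47.500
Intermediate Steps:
K(q) = (3 + q)/(21 + q)
K(15)*(-388 + 483) = ((3 + 15)/(21 + 15))*(-388 + 483) = (18/36)*95 = ((1/36)*18)*95 = (½)*95 = 95/2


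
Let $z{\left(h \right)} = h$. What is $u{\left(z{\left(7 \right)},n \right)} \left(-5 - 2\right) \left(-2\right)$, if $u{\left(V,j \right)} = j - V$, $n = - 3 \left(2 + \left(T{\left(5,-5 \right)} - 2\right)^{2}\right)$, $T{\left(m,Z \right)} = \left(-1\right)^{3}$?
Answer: $-560$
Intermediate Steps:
$T{\left(m,Z \right)} = -1$
$n = -33$ ($n = - 3 \left(2 + \left(-1 - 2\right)^{2}\right) = - 3 \left(2 + \left(-3\right)^{2}\right) = - 3 \left(2 + 9\right) = \left(-3\right) 11 = -33$)
$u{\left(z{\left(7 \right)},n \right)} \left(-5 - 2\right) \left(-2\right) = \left(-33 - 7\right) \left(-5 - 2\right) \left(-2\right) = \left(-33 - 7\right) \left(\left(-7\right) \left(-2\right)\right) = \left(-40\right) 14 = -560$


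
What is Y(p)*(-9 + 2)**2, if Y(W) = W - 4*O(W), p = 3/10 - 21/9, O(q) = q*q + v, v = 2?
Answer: -585893/450 ≈ -1302.0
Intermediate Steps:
O(q) = 2 + q**2 (O(q) = q*q + 2 = q**2 + 2 = 2 + q**2)
p = -61/30 (p = 3*(1/10) - 21*1/9 = 3/10 - 7/3 = -61/30 ≈ -2.0333)
Y(W) = -8 + W - 4*W**2 (Y(W) = W - 4*(2 + W**2) = W + (-8 - 4*W**2) = -8 + W - 4*W**2)
Y(p)*(-9 + 2)**2 = (-8 - 61/30 - 4*(-61/30)**2)*(-9 + 2)**2 = (-8 - 61/30 - 4*3721/900)*(-7)**2 = (-8 - 61/30 - 3721/225)*49 = -11957/450*49 = -585893/450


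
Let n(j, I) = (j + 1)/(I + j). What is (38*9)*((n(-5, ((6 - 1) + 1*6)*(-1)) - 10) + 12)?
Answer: 1539/2 ≈ 769.50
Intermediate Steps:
n(j, I) = (1 + j)/(I + j)
(38*9)*((n(-5, ((6 - 1) + 1*6)*(-1)) - 10) + 12) = (38*9)*(((1 - 5)/(((6 - 1) + 1*6)*(-1) - 5) - 10) + 12) = 342*((-4/((5 + 6)*(-1) - 5) - 10) + 12) = 342*((-4/(11*(-1) - 5) - 10) + 12) = 342*((-4/(-11 - 5) - 10) + 12) = 342*((-4/(-16) - 10) + 12) = 342*((-1/16*(-4) - 10) + 12) = 342*((¼ - 10) + 12) = 342*(-39/4 + 12) = 342*(9/4) = 1539/2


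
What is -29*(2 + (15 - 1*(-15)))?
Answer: -928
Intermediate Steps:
-29*(2 + (15 - 1*(-15))) = -29*(2 + (15 + 15)) = -29*(2 + 30) = -29*32 = -928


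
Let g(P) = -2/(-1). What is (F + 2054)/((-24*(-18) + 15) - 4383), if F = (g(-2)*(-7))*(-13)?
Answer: -559/984 ≈ -0.56809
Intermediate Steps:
g(P) = 2 (g(P) = -2*(-1) = 2)
F = 182 (F = (2*(-7))*(-13) = -14*(-13) = 182)
(F + 2054)/((-24*(-18) + 15) - 4383) = (182 + 2054)/((-24*(-18) + 15) - 4383) = 2236/((432 + 15) - 4383) = 2236/(447 - 4383) = 2236/(-3936) = 2236*(-1/3936) = -559/984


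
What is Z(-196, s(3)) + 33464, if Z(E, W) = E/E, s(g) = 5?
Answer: 33465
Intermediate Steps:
Z(E, W) = 1
Z(-196, s(3)) + 33464 = 1 + 33464 = 33465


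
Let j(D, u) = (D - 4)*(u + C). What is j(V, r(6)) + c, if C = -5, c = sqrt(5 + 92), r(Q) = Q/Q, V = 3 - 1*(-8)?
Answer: -28 + sqrt(97) ≈ -18.151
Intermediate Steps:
V = 11 (V = 3 + 8 = 11)
r(Q) = 1
c = sqrt(97) ≈ 9.8489
j(D, u) = (-5 + u)*(-4 + D) (j(D, u) = (D - 4)*(u - 5) = (-4 + D)*(-5 + u) = (-5 + u)*(-4 + D))
j(V, r(6)) + c = (20 - 5*11 - 4*1 + 11*1) + sqrt(97) = (20 - 55 - 4 + 11) + sqrt(97) = -28 + sqrt(97)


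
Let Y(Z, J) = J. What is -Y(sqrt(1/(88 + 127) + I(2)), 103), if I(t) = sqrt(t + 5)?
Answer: -103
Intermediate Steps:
I(t) = sqrt(5 + t)
-Y(sqrt(1/(88 + 127) + I(2)), 103) = -1*103 = -103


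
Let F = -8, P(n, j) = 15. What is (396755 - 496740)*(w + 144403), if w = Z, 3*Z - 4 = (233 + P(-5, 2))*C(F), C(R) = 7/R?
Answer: -14431035020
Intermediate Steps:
Z = -71 (Z = 4/3 + ((233 + 15)*(7/(-8)))/3 = 4/3 + (248*(7*(-1/8)))/3 = 4/3 + (248*(-7/8))/3 = 4/3 + (1/3)*(-217) = 4/3 - 217/3 = -71)
w = -71
(396755 - 496740)*(w + 144403) = (396755 - 496740)*(-71 + 144403) = -99985*144332 = -14431035020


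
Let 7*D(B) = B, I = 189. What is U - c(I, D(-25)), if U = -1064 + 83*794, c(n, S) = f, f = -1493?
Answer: 66331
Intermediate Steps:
D(B) = B/7
c(n, S) = -1493
U = 64838 (U = -1064 + 65902 = 64838)
U - c(I, D(-25)) = 64838 - 1*(-1493) = 64838 + 1493 = 66331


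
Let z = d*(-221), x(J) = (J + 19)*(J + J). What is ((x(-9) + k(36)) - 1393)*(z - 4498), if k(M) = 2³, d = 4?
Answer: 8422830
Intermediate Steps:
k(M) = 8
x(J) = 2*J*(19 + J) (x(J) = (19 + J)*(2*J) = 2*J*(19 + J))
z = -884 (z = 4*(-221) = -884)
((x(-9) + k(36)) - 1393)*(z - 4498) = ((2*(-9)*(19 - 9) + 8) - 1393)*(-884 - 4498) = ((2*(-9)*10 + 8) - 1393)*(-5382) = ((-180 + 8) - 1393)*(-5382) = (-172 - 1393)*(-5382) = -1565*(-5382) = 8422830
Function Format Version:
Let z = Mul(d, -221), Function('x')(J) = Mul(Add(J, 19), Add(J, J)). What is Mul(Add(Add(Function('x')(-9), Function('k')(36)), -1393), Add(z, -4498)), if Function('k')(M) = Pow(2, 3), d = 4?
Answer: 8422830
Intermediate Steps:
Function('k')(M) = 8
Function('x')(J) = Mul(2, J, Add(19, J)) (Function('x')(J) = Mul(Add(19, J), Mul(2, J)) = Mul(2, J, Add(19, J)))
z = -884 (z = Mul(4, -221) = -884)
Mul(Add(Add(Function('x')(-9), Function('k')(36)), -1393), Add(z, -4498)) = Mul(Add(Add(Mul(2, -9, Add(19, -9)), 8), -1393), Add(-884, -4498)) = Mul(Add(Add(Mul(2, -9, 10), 8), -1393), -5382) = Mul(Add(Add(-180, 8), -1393), -5382) = Mul(Add(-172, -1393), -5382) = Mul(-1565, -5382) = 8422830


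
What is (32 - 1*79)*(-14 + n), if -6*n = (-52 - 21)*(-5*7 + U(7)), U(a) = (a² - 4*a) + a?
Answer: 27965/6 ≈ 4660.8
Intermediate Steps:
U(a) = a² - 3*a
n = -511/6 (n = -(-52 - 21)*(-5*7 + 7*(-3 + 7))/6 = -(-73)*(-35 + 7*4)/6 = -(-73)*(-35 + 28)/6 = -(-73)*(-7)/6 = -⅙*511 = -511/6 ≈ -85.167)
(32 - 1*79)*(-14 + n) = (32 - 1*79)*(-14 - 511/6) = (32 - 79)*(-595/6) = -47*(-595/6) = 27965/6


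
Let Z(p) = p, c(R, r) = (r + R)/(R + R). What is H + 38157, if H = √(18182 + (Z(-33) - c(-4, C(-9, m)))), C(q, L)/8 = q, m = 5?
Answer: 38157 + 3*√8062/2 ≈ 38292.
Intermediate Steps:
C(q, L) = 8*q
c(R, r) = (R + r)/(2*R) (c(R, r) = (R + r)/((2*R)) = (R + r)*(1/(2*R)) = (R + r)/(2*R))
H = 3*√8062/2 (H = √(18182 + (-33 - (-4 + 8*(-9))/(2*(-4)))) = √(18182 + (-33 - (-1)*(-4 - 72)/(2*4))) = √(18182 + (-33 - (-1)*(-76)/(2*4))) = √(18182 + (-33 - 1*19/2)) = √(18182 + (-33 - 19/2)) = √(18182 - 85/2) = √(36279/2) = 3*√8062/2 ≈ 134.68)
H + 38157 = 3*√8062/2 + 38157 = 38157 + 3*√8062/2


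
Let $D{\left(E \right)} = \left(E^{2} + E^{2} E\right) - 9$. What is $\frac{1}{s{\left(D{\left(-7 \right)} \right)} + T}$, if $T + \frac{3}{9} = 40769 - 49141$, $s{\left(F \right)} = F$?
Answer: $- \frac{3}{26026} \approx -0.00011527$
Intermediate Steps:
$D{\left(E \right)} = -9 + E^{2} + E^{3}$ ($D{\left(E \right)} = \left(E^{2} + E^{3}\right) - 9 = -9 + E^{2} + E^{3}$)
$T = - \frac{25117}{3}$ ($T = - \frac{1}{3} + \left(40769 - 49141\right) = - \frac{1}{3} - 8372 = - \frac{25117}{3} \approx -8372.3$)
$\frac{1}{s{\left(D{\left(-7 \right)} \right)} + T} = \frac{1}{\left(-9 + \left(-7\right)^{2} + \left(-7\right)^{3}\right) - \frac{25117}{3}} = \frac{1}{\left(-9 + 49 - 343\right) - \frac{25117}{3}} = \frac{1}{-303 - \frac{25117}{3}} = \frac{1}{- \frac{26026}{3}} = - \frac{3}{26026}$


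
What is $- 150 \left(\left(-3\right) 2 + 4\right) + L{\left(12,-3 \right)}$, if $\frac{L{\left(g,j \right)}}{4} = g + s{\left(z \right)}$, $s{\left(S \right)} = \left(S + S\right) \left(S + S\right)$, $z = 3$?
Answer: $492$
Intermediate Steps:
$s{\left(S \right)} = 4 S^{2}$ ($s{\left(S \right)} = 2 S 2 S = 4 S^{2}$)
$L{\left(g,j \right)} = 144 + 4 g$ ($L{\left(g,j \right)} = 4 \left(g + 4 \cdot 3^{2}\right) = 4 \left(g + 4 \cdot 9\right) = 4 \left(g + 36\right) = 4 \left(36 + g\right) = 144 + 4 g$)
$- 150 \left(\left(-3\right) 2 + 4\right) + L{\left(12,-3 \right)} = - 150 \left(\left(-3\right) 2 + 4\right) + \left(144 + 4 \cdot 12\right) = - 150 \left(-6 + 4\right) + \left(144 + 48\right) = \left(-150\right) \left(-2\right) + 192 = 300 + 192 = 492$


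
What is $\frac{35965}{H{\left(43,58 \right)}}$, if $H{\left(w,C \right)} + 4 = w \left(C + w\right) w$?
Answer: $\frac{7193}{37349} \approx 0.19259$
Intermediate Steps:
$H{\left(w,C \right)} = -4 + w^{2} \left(C + w\right)$ ($H{\left(w,C \right)} = -4 + w \left(C + w\right) w = -4 + w^{2} \left(C + w\right)$)
$\frac{35965}{H{\left(43,58 \right)}} = \frac{35965}{-4 + 43^{3} + 58 \cdot 43^{2}} = \frac{35965}{-4 + 79507 + 58 \cdot 1849} = \frac{35965}{-4 + 79507 + 107242} = \frac{35965}{186745} = 35965 \cdot \frac{1}{186745} = \frac{7193}{37349}$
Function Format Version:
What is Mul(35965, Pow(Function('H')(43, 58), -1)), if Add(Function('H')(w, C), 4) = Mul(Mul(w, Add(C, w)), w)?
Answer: Rational(7193, 37349) ≈ 0.19259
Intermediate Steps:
Function('H')(w, C) = Add(-4, Mul(Pow(w, 2), Add(C, w))) (Function('H')(w, C) = Add(-4, Mul(Mul(w, Add(C, w)), w)) = Add(-4, Mul(Pow(w, 2), Add(C, w))))
Mul(35965, Pow(Function('H')(43, 58), -1)) = Mul(35965, Pow(Add(-4, Pow(43, 3), Mul(58, Pow(43, 2))), -1)) = Mul(35965, Pow(Add(-4, 79507, Mul(58, 1849)), -1)) = Mul(35965, Pow(Add(-4, 79507, 107242), -1)) = Mul(35965, Pow(186745, -1)) = Mul(35965, Rational(1, 186745)) = Rational(7193, 37349)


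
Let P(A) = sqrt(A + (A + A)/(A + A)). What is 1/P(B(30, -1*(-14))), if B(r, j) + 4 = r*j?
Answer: sqrt(417)/417 ≈ 0.048970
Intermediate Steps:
B(r, j) = -4 + j*r (B(r, j) = -4 + r*j = -4 + j*r)
P(A) = sqrt(1 + A) (P(A) = sqrt(A + (2*A)/((2*A))) = sqrt(A + (2*A)*(1/(2*A))) = sqrt(A + 1) = sqrt(1 + A))
1/P(B(30, -1*(-14))) = 1/(sqrt(1 + (-4 - 1*(-14)*30))) = 1/(sqrt(1 + (-4 + 14*30))) = 1/(sqrt(1 + (-4 + 420))) = 1/(sqrt(1 + 416)) = 1/(sqrt(417)) = sqrt(417)/417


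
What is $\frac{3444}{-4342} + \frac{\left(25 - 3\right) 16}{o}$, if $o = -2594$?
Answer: $- \frac{2615530}{2815787} \approx -0.92888$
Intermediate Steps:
$\frac{3444}{-4342} + \frac{\left(25 - 3\right) 16}{o} = \frac{3444}{-4342} + \frac{\left(25 - 3\right) 16}{-2594} = 3444 \left(- \frac{1}{4342}\right) + 22 \cdot 16 \left(- \frac{1}{2594}\right) = - \frac{1722}{2171} + 352 \left(- \frac{1}{2594}\right) = - \frac{1722}{2171} - \frac{176}{1297} = - \frac{2615530}{2815787}$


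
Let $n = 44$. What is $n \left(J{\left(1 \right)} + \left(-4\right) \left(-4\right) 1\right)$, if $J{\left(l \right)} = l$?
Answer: $748$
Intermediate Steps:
$n \left(J{\left(1 \right)} + \left(-4\right) \left(-4\right) 1\right) = 44 \left(1 + \left(-4\right) \left(-4\right) 1\right) = 44 \left(1 + 16 \cdot 1\right) = 44 \left(1 + 16\right) = 44 \cdot 17 = 748$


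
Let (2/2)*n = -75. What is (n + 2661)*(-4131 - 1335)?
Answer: -14135076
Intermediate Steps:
n = -75
(n + 2661)*(-4131 - 1335) = (-75 + 2661)*(-4131 - 1335) = 2586*(-5466) = -14135076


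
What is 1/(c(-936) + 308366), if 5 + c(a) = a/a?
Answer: 1/308362 ≈ 3.2429e-6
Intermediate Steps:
c(a) = -4 (c(a) = -5 + a/a = -5 + 1 = -4)
1/(c(-936) + 308366) = 1/(-4 + 308366) = 1/308362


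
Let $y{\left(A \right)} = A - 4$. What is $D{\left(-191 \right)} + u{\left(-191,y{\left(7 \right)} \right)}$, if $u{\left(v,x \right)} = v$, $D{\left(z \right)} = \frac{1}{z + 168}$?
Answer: $- \frac{4394}{23} \approx -191.04$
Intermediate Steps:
$D{\left(z \right)} = \frac{1}{168 + z}$
$y{\left(A \right)} = -4 + A$ ($y{\left(A \right)} = A - 4 = -4 + A$)
$D{\left(-191 \right)} + u{\left(-191,y{\left(7 \right)} \right)} = \frac{1}{168 - 191} - 191 = \frac{1}{-23} - 191 = - \frac{1}{23} - 191 = - \frac{4394}{23}$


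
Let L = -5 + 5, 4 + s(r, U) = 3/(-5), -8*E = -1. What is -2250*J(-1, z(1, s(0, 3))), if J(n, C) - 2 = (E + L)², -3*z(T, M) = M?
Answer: -145125/32 ≈ -4535.2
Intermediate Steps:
E = ⅛ (E = -⅛*(-1) = ⅛ ≈ 0.12500)
s(r, U) = -23/5 (s(r, U) = -4 + 3/(-5) = -4 + 3*(-⅕) = -4 - ⅗ = -23/5)
z(T, M) = -M/3
L = 0
J(n, C) = 129/64 (J(n, C) = 2 + (⅛ + 0)² = 2 + (⅛)² = 2 + 1/64 = 129/64)
-2250*J(-1, z(1, s(0, 3))) = -2250*129/64 = -145125/32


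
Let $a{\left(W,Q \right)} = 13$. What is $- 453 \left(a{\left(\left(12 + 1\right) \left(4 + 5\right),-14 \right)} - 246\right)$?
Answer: $105549$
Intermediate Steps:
$- 453 \left(a{\left(\left(12 + 1\right) \left(4 + 5\right),-14 \right)} - 246\right) = - 453 \left(13 - 246\right) = \left(-453\right) \left(-233\right) = 105549$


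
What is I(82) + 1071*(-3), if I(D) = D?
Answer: -3131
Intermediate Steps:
I(82) + 1071*(-3) = 82 + 1071*(-3) = 82 - 3213 = -3131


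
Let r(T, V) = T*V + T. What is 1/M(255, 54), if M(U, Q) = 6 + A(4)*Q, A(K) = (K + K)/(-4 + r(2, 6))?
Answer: 5/246 ≈ 0.020325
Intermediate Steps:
r(T, V) = T + T*V
A(K) = K/5 (A(K) = (K + K)/(-4 + 2*(1 + 6)) = (2*K)/(-4 + 2*7) = (2*K)/(-4 + 14) = (2*K)/10 = (2*K)*(⅒) = K/5)
M(U, Q) = 6 + 4*Q/5 (M(U, Q) = 6 + ((⅕)*4)*Q = 6 + 4*Q/5)
1/M(255, 54) = 1/(6 + (⅘)*54) = 1/(6 + 216/5) = 1/(246/5) = 5/246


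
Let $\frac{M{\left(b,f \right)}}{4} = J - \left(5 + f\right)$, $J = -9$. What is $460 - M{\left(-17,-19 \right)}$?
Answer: $440$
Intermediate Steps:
$M{\left(b,f \right)} = -56 - 4 f$ ($M{\left(b,f \right)} = 4 \left(-9 - \left(5 + f\right)\right) = 4 \left(-14 - f\right) = -56 - 4 f$)
$460 - M{\left(-17,-19 \right)} = 460 - \left(-56 - -76\right) = 460 - \left(-56 + 76\right) = 460 - 20 = 440$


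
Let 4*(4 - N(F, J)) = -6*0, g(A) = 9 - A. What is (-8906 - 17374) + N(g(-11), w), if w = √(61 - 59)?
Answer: -26276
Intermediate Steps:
w = √2 ≈ 1.4142
N(F, J) = 4 (N(F, J) = 4 - (-3)*0/2 = 4 - ¼*0 = 4 + 0 = 4)
(-8906 - 17374) + N(g(-11), w) = (-8906 - 17374) + 4 = -26280 + 4 = -26276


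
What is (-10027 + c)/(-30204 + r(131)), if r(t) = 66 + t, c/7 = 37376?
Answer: -251605/30007 ≈ -8.3849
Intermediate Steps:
c = 261632 (c = 7*37376 = 261632)
(-10027 + c)/(-30204 + r(131)) = (-10027 + 261632)/(-30204 + (66 + 131)) = 251605/(-30204 + 197) = 251605/(-30007) = 251605*(-1/30007) = -251605/30007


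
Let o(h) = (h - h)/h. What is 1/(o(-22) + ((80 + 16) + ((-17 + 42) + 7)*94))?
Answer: 1/3104 ≈ 0.00032216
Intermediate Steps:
o(h) = 0 (o(h) = 0/h = 0)
1/(o(-22) + ((80 + 16) + ((-17 + 42) + 7)*94)) = 1/(0 + ((80 + 16) + ((-17 + 42) + 7)*94)) = 1/(0 + (96 + (25 + 7)*94)) = 1/(0 + (96 + 32*94)) = 1/(0 + (96 + 3008)) = 1/(0 + 3104) = 1/3104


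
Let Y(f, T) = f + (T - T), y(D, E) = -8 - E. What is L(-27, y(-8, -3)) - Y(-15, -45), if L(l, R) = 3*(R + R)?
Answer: -15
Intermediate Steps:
Y(f, T) = f (Y(f, T) = f + 0 = f)
L(l, R) = 6*R (L(l, R) = 3*(2*R) = 6*R)
L(-27, y(-8, -3)) - Y(-15, -45) = 6*(-8 - 1*(-3)) - 1*(-15) = 6*(-8 + 3) + 15 = 6*(-5) + 15 = -30 + 15 = -15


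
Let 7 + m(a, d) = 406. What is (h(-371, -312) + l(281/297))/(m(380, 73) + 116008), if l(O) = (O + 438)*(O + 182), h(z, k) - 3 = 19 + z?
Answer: 7052706004/10268145063 ≈ 0.68685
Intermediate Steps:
h(z, k) = 22 + z (h(z, k) = 3 + (19 + z) = 22 + z)
l(O) = (182 + O)*(438 + O) (l(O) = (438 + O)*(182 + O) = (182 + O)*(438 + O))
m(a, d) = 399 (m(a, d) = -7 + 406 = 399)
(h(-371, -312) + l(281/297))/(m(380, 73) + 116008) = ((22 - 371) + (79716 + (281/297)² + 620*(281/297)))/(399 + 116008) = (-349 + (79716 + (281*(1/297))² + 620*(281*(1/297))))/116407 = (-349 + (79716 + (281/297)² + 620*(281/297)))*(1/116407) = (-349 + (79716 + 78961/88209 + 174220/297))*(1/116407) = (-349 + 7083490945/88209)*(1/116407) = (7052706004/88209)*(1/116407) = 7052706004/10268145063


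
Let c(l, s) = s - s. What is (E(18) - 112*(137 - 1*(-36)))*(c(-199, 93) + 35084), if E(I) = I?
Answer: -679156072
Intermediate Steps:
c(l, s) = 0
(E(18) - 112*(137 - 1*(-36)))*(c(-199, 93) + 35084) = (18 - 112*(137 - 1*(-36)))*(0 + 35084) = (18 - 112*(137 + 36))*35084 = (18 - 112*173)*35084 = (18 - 19376)*35084 = -19358*35084 = -679156072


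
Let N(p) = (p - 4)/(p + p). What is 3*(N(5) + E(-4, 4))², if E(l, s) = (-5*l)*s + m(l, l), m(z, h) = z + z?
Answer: 1559523/100 ≈ 15595.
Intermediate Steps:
m(z, h) = 2*z
N(p) = (-4 + p)/(2*p) (N(p) = (-4 + p)/((2*p)) = (-4 + p)*(1/(2*p)) = (-4 + p)/(2*p))
E(l, s) = 2*l - 5*l*s (E(l, s) = (-5*l)*s + 2*l = -5*l*s + 2*l = 2*l - 5*l*s)
3*(N(5) + E(-4, 4))² = 3*((½)*(-4 + 5)/5 - 4*(2 - 5*4))² = 3*((½)*(⅕)*1 - 4*(2 - 20))² = 3*(⅒ - 4*(-18))² = 3*(⅒ + 72)² = 3*(721/10)² = 3*(519841/100) = 1559523/100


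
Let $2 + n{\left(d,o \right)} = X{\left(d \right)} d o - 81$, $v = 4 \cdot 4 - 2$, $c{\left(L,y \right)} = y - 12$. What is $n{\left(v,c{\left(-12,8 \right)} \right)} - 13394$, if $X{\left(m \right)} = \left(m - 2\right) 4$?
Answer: $-16165$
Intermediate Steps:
$c{\left(L,y \right)} = -12 + y$
$X{\left(m \right)} = -8 + 4 m$ ($X{\left(m \right)} = \left(-2 + m\right) 4 = -8 + 4 m$)
$v = 14$ ($v = 16 - 2 = 14$)
$n{\left(d,o \right)} = -83 + d o \left(-8 + 4 d\right)$ ($n{\left(d,o \right)} = -2 + \left(\left(-8 + 4 d\right) d o - 81\right) = -2 + \left(d \left(-8 + 4 d\right) o - 81\right) = -2 + \left(d o \left(-8 + 4 d\right) - 81\right) = -2 + \left(-81 + d o \left(-8 + 4 d\right)\right) = -83 + d o \left(-8 + 4 d\right)$)
$n{\left(v,c{\left(-12,8 \right)} \right)} - 13394 = \left(-83 + 4 \cdot 14 \left(-12 + 8\right) \left(-2 + 14\right)\right) - 13394 = \left(-83 + 4 \cdot 14 \left(-4\right) 12\right) - 13394 = \left(-83 - 2688\right) - 13394 = -2771 - 13394 = -16165$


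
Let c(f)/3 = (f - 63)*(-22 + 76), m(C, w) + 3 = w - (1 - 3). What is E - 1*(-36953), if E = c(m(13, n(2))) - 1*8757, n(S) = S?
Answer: 18152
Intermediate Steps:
m(C, w) = -1 + w (m(C, w) = -3 + (w - (1 - 3)) = -3 + (w - 1*(-2)) = -3 + (w + 2) = -3 + (2 + w) = -1 + w)
c(f) = -10206 + 162*f (c(f) = 3*((f - 63)*(-22 + 76)) = 3*((-63 + f)*54) = 3*(-3402 + 54*f) = -10206 + 162*f)
E = -18801 (E = (-10206 + 162*(-1 + 2)) - 1*8757 = (-10206 + 162*1) - 8757 = (-10206 + 162) - 8757 = -10044 - 8757 = -18801)
E - 1*(-36953) = -18801 - 1*(-36953) = -18801 + 36953 = 18152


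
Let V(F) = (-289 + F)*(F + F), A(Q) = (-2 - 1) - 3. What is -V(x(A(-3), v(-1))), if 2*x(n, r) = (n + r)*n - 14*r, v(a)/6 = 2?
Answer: -79764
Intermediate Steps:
v(a) = 12 (v(a) = 6*2 = 12)
A(Q) = -6 (A(Q) = -3 - 3 = -6)
x(n, r) = -7*r + n*(n + r)/2 (x(n, r) = ((n + r)*n - 14*r)/2 = (n*(n + r) - 14*r)/2 = (-14*r + n*(n + r))/2 = -7*r + n*(n + r)/2)
V(F) = 2*F*(-289 + F) (V(F) = (-289 + F)*(2*F) = 2*F*(-289 + F))
-V(x(A(-3), v(-1))) = -2*((½)*(-6)² - 7*12 + (½)*(-6)*12)*(-289 + ((½)*(-6)² - 7*12 + (½)*(-6)*12)) = -2*((½)*36 - 84 - 36)*(-289 + ((½)*36 - 84 - 36)) = -2*(18 - 84 - 36)*(-289 + (18 - 84 - 36)) = -2*(-102)*(-289 - 102) = -2*(-102)*(-391) = -1*79764 = -79764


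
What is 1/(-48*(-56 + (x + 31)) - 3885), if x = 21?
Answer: -1/3693 ≈ -0.00027078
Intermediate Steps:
1/(-48*(-56 + (x + 31)) - 3885) = 1/(-48*(-56 + (21 + 31)) - 3885) = 1/(-48*(-56 + 52) - 3885) = 1/(-48*(-4) - 3885) = 1/(192 - 3885) = 1/(-3693) = -1/3693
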